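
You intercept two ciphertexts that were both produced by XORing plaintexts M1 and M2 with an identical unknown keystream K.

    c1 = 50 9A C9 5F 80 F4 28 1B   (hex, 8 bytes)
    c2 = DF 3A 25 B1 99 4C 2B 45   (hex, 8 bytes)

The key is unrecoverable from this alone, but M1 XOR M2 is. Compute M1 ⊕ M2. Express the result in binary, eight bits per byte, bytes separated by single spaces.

10001111 10100000 11101100 11101110 00011001 10111000 00000011 01011110

c1 ⊕ c2 = (M1 ⊕ K) ⊕ (M2 ⊕ K) = M1 ⊕ M2 — the shared key cancels under XOR.
01010000 ⊕ 11011111 = 10001111
10011010 ⊕ 00111010 = 10100000
11001001 ⊕ 00100101 = 11101100
01011111 ⊕ 10110001 = 11101110
10000000 ⊕ 10011001 = 00011001
11110100 ⊕ 01001100 = 10111000
00101000 ⊕ 00101011 = 00000011
00011011 ⊕ 01000101 = 01011110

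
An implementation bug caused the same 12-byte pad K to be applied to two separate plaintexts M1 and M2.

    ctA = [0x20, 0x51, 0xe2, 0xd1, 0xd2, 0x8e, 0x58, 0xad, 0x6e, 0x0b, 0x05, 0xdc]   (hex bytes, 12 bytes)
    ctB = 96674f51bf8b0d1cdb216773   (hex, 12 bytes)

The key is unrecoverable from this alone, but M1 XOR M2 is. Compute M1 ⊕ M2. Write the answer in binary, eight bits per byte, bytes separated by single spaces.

10110110 00110110 10101101 10000000 01101101 00000101 01010101 10110001 10110101 00101010 01100010 10101111

ctA ⊕ ctB = (M1 ⊕ K) ⊕ (M2 ⊕ K) = M1 ⊕ M2 — the shared key cancels under XOR.
byte 0: 20 XOR 96 = b6
byte 1: 51 XOR 67 = 36
byte 2: e2 XOR 4f = ad
byte 3: d1 XOR 51 = 80
byte 4: d2 XOR bf = 6d
byte 5: 8e XOR 8b = 05
byte 6: 58 XOR 0d = 55
byte 7: ad XOR 1c = b1
byte 8: 6e XOR db = b5
byte 9: 0b XOR 21 = 2a
byte 10: 05 XOR 67 = 62
byte 11: dc XOR 73 = af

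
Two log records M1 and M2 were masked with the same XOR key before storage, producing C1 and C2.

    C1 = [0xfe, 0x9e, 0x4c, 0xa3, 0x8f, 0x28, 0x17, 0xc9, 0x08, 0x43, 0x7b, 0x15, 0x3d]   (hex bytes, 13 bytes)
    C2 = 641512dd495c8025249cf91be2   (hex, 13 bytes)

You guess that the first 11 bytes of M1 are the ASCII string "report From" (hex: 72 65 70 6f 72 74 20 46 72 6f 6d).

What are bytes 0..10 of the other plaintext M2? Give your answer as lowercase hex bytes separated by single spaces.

First, C1 ⊕ C2 = (M1 ⊕ K) ⊕ (M2 ⊕ K) = M1 ⊕ M2, so the key drops out. Then M2 = (M1 ⊕ M2) ⊕ M1 over the first 11 bytes.
byte 0: (fe xor 64) xor 72 = 9a xor 72 = e8
byte 1: (9e xor 15) xor 65 = 8b xor 65 = ee
byte 2: (4c xor 12) xor 70 = 5e xor 70 = 2e
byte 3: (a3 xor dd) xor 6f = 7e xor 6f = 11
byte 4: (8f xor 49) xor 72 = c6 xor 72 = b4
byte 5: (28 xor 5c) xor 74 = 74 xor 74 = 00
byte 6: (17 xor 80) xor 20 = 97 xor 20 = b7
byte 7: (c9 xor 25) xor 46 = ec xor 46 = aa
byte 8: (08 xor 24) xor 72 = 2c xor 72 = 5e
byte 9: (43 xor 9c) xor 6f = df xor 6f = b0
byte 10: (7b xor f9) xor 6d = 82 xor 6d = ef

e8 ee 2e 11 b4 00 b7 aa 5e b0 ef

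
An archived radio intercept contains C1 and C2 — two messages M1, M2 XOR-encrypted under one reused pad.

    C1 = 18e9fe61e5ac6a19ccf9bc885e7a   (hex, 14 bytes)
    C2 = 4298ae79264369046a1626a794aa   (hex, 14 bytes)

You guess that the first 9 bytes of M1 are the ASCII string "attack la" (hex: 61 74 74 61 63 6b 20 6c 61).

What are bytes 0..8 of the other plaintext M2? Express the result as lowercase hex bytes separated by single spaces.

3b 05 24 79 a0 84 23 71 c7

First, C1 ⊕ C2 = (M1 ⊕ K) ⊕ (M2 ⊕ K) = M1 ⊕ M2, so the key drops out. Then M2 = (M1 ⊕ M2) ⊕ M1 over the first 9 bytes.
byte 0: (18 xor 42) xor 61 = 5a xor 61 = 3b
byte 1: (e9 xor 98) xor 74 = 71 xor 74 = 05
byte 2: (fe xor ae) xor 74 = 50 xor 74 = 24
byte 3: (61 xor 79) xor 61 = 18 xor 61 = 79
byte 4: (e5 xor 26) xor 63 = c3 xor 63 = a0
byte 5: (ac xor 43) xor 6b = ef xor 6b = 84
byte 6: (6a xor 69) xor 20 = 03 xor 20 = 23
byte 7: (19 xor 04) xor 6c = 1d xor 6c = 71
byte 8: (cc xor 6a) xor 61 = a6 xor 61 = c7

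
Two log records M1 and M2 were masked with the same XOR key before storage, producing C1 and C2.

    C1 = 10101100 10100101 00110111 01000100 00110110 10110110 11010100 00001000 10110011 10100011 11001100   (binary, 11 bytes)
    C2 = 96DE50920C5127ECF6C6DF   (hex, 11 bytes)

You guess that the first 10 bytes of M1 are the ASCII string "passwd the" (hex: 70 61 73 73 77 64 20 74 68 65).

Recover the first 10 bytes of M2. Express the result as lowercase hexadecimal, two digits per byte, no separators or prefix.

4a1a14a54d83d3902d00

First, C1 ⊕ C2 = (M1 ⊕ K) ⊕ (M2 ⊕ K) = M1 ⊕ M2, so the key drops out. Then M2 = (M1 ⊕ M2) ⊕ M1 over the first 10 bytes.
byte 0: (ac ^ 96) ^ 70 = 3a ^ 70 = 4a
byte 1: (a5 ^ de) ^ 61 = 7b ^ 61 = 1a
byte 2: (37 ^ 50) ^ 73 = 67 ^ 73 = 14
byte 3: (44 ^ 92) ^ 73 = d6 ^ 73 = a5
byte 4: (36 ^ 0c) ^ 77 = 3a ^ 77 = 4d
byte 5: (b6 ^ 51) ^ 64 = e7 ^ 64 = 83
byte 6: (d4 ^ 27) ^ 20 = f3 ^ 20 = d3
byte 7: (08 ^ ec) ^ 74 = e4 ^ 74 = 90
byte 8: (b3 ^ f6) ^ 68 = 45 ^ 68 = 2d
byte 9: (a3 ^ c6) ^ 65 = 65 ^ 65 = 00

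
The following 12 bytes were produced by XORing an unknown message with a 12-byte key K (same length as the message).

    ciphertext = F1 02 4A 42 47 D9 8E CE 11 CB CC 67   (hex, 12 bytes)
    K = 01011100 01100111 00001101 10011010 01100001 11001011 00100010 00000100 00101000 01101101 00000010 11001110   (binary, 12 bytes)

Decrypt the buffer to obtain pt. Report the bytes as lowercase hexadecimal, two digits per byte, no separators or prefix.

XOR is its own inverse, so applying the key byte-wise gives the result directly.
f1 XOR 5c = ad
02 XOR 67 = 65
4a XOR 0d = 47
42 XOR 9a = d8
47 XOR 61 = 26
d9 XOR cb = 12
8e XOR 22 = ac
ce XOR 04 = ca
11 XOR 28 = 39
cb XOR 6d = a6
cc XOR 02 = ce
67 XOR ce = a9

ad6547d82612acca39a6cea9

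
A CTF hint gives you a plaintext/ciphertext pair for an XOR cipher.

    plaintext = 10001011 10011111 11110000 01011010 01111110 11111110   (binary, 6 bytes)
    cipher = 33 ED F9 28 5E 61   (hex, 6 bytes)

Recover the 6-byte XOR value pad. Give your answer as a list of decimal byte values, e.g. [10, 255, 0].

[184, 114, 9, 114, 32, 159]

Since cipher = plaintext ⊕ pad, XORing both sides with plaintext gives pad = plaintext ⊕ cipher.
byte 0: 8b XOR 33 = b8
byte 1: 9f XOR ed = 72
byte 2: f0 XOR f9 = 09
byte 3: 5a XOR 28 = 72
byte 4: 7e XOR 5e = 20
byte 5: fe XOR 61 = 9f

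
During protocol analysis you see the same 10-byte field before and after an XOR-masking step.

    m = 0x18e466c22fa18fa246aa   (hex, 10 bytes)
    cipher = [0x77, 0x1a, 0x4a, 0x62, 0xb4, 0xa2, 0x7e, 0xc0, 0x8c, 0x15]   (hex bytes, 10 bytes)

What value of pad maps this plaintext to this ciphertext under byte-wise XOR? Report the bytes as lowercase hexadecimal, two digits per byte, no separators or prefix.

6ffe2ca09b03f162cabf

Since cipher = m ⊕ pad, XORing both sides with m gives pad = m ⊕ cipher.
byte 0: 18 ⊕ 77 = 6f
byte 1: e4 ⊕ 1a = fe
byte 2: 66 ⊕ 4a = 2c
byte 3: c2 ⊕ 62 = a0
byte 4: 2f ⊕ b4 = 9b
byte 5: a1 ⊕ a2 = 03
byte 6: 8f ⊕ 7e = f1
byte 7: a2 ⊕ c0 = 62
byte 8: 46 ⊕ 8c = ca
byte 9: aa ⊕ 15 = bf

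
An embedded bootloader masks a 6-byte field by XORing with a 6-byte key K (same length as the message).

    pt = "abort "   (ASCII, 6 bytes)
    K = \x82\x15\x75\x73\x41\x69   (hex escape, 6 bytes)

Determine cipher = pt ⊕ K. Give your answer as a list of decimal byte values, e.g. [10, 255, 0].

[227, 119, 26, 1, 53, 73]

XOR is its own inverse, so applying the key byte-wise gives the result directly.
byte 0: 61 XOR 82 = e3
byte 1: 62 XOR 15 = 77
byte 2: 6f XOR 75 = 1a
byte 3: 72 XOR 73 = 01
byte 4: 74 XOR 41 = 35
byte 5: 20 XOR 69 = 49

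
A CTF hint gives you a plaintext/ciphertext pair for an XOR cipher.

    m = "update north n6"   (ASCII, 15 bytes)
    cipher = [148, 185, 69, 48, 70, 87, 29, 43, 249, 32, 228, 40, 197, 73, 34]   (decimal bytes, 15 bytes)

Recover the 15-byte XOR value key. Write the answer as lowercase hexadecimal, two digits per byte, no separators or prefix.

Since cipher = m ⊕ key, XORing both sides with m gives key = m ⊕ cipher.
byte 0: 75 ^ 94 = e1
byte 1: 70 ^ b9 = c9
byte 2: 64 ^ 45 = 21
byte 3: 61 ^ 30 = 51
byte 4: 74 ^ 46 = 32
byte 5: 65 ^ 57 = 32
byte 6: 20 ^ 1d = 3d
byte 7: 6e ^ 2b = 45
byte 8: 6f ^ f9 = 96
byte 9: 72 ^ 20 = 52
byte 10: 74 ^ e4 = 90
byte 11: 68 ^ 28 = 40
byte 12: 20 ^ c5 = e5
byte 13: 6e ^ 49 = 27
byte 14: 36 ^ 22 = 14

e1c9215132323d4596529040e52714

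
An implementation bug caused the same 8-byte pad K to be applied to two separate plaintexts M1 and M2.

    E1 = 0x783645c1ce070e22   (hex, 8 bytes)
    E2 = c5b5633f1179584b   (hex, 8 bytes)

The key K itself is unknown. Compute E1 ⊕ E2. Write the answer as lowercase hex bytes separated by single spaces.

E1 ⊕ E2 = (M1 ⊕ K) ⊕ (M2 ⊕ K) = M1 ⊕ M2 — the shared key cancels under XOR.
78 ⊕ c5 = bd
36 ⊕ b5 = 83
45 ⊕ 63 = 26
c1 ⊕ 3f = fe
ce ⊕ 11 = df
07 ⊕ 79 = 7e
0e ⊕ 58 = 56
22 ⊕ 4b = 69

bd 83 26 fe df 7e 56 69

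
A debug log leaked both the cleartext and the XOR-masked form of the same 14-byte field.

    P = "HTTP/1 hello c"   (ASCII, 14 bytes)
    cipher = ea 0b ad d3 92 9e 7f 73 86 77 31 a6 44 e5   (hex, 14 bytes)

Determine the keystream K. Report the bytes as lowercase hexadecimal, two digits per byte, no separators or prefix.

Since cipher = P ⊕ K, XORing both sides with P gives K = P ⊕ cipher.
48 ^ ea = a2
54 ^ 0b = 5f
54 ^ ad = f9
50 ^ d3 = 83
2f ^ 92 = bd
31 ^ 9e = af
20 ^ 7f = 5f
68 ^ 73 = 1b
65 ^ 86 = e3
6c ^ 77 = 1b
6c ^ 31 = 5d
6f ^ a6 = c9
20 ^ 44 = 64
63 ^ e5 = 86

a25ff983bdaf5f1be31b5dc96486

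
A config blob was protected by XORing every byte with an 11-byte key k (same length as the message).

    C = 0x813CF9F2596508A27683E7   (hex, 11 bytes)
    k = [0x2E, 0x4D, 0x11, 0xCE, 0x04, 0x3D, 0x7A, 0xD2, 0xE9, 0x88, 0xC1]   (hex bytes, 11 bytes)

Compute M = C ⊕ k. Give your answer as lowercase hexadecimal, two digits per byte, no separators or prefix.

af71e83c5d5872709f0b26

10000001 ⊕ 00101110 = 10101111
00111100 ⊕ 01001101 = 01110001
11111001 ⊕ 00010001 = 11101000
11110010 ⊕ 11001110 = 00111100
01011001 ⊕ 00000100 = 01011101
01100101 ⊕ 00111101 = 01011000
00001000 ⊕ 01111010 = 01110010
10100010 ⊕ 11010010 = 01110000
01110110 ⊕ 11101001 = 10011111
10000011 ⊕ 10001000 = 00001011
11100111 ⊕ 11000001 = 00100110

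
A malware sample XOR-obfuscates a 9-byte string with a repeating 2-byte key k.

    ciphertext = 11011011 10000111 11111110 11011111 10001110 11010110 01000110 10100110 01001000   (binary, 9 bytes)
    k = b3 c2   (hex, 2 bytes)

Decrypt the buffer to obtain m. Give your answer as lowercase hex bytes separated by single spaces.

68 45 4d 1d 3d 14 f5 64 fb

The 2-byte key repeats, so the effective keystream is b3 c2 b3 c2 b3 c2 b3 c2 b3.
byte 0: 219 xor 179 = 104
byte 1: 135 xor 194 =  69
byte 2: 254 xor 179 =  77
byte 3: 223 xor 194 =  29
byte 4: 142 xor 179 =  61
byte 5: 214 xor 194 =  20
byte 6:  70 xor 179 = 245
byte 7: 166 xor 194 = 100
byte 8:  72 xor 179 = 251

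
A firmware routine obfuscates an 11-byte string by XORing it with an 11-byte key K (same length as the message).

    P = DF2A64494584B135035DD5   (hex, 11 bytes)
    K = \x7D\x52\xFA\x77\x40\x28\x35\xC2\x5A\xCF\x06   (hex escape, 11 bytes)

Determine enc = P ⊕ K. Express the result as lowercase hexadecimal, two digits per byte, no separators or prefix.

XOR is its own inverse, so applying the key byte-wise gives the result directly.
byte 0: df ^ 7d = a2
byte 1: 2a ^ 52 = 78
byte 2: 64 ^ fa = 9e
byte 3: 49 ^ 77 = 3e
byte 4: 45 ^ 40 = 05
byte 5: 84 ^ 28 = ac
byte 6: b1 ^ 35 = 84
byte 7: 35 ^ c2 = f7
byte 8: 03 ^ 5a = 59
byte 9: 5d ^ cf = 92
byte 10: d5 ^ 06 = d3

a2789e3e05ac84f75992d3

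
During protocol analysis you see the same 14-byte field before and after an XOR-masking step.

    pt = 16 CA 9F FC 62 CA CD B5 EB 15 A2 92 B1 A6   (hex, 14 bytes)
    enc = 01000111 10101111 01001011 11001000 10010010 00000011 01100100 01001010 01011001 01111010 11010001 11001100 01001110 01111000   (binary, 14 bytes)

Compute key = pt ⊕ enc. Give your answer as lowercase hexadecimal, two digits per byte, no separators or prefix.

Since enc = pt ⊕ key, XORing both sides with pt gives key = pt ⊕ enc.
 22 xor  71 =  81
202 xor 175 = 101
159 xor  75 = 212
252 xor 200 =  52
 98 xor 146 = 240
202 xor   3 = 201
205 xor 100 = 169
181 xor  74 = 255
235 xor  89 = 178
 21 xor 122 = 111
162 xor 209 = 115
146 xor 204 =  94
177 xor  78 = 255
166 xor 120 = 222

5165d434f0c9a9ffb26f735effde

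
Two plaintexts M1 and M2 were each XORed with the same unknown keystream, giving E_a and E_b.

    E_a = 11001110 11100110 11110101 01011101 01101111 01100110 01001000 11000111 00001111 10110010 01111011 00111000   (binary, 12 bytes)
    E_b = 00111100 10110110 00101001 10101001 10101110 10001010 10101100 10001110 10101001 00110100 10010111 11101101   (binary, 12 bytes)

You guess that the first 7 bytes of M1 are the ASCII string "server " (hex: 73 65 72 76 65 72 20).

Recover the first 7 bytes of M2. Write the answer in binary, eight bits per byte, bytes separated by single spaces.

10000001 00110101 10101110 10000010 10100100 10011110 11000100

First, E_a ⊕ E_b = (M1 ⊕ K) ⊕ (M2 ⊕ K) = M1 ⊕ M2, so the key drops out. Then M2 = (M1 ⊕ M2) ⊕ M1 over the first 7 bytes.
byte 0: (ce ^ 3c) ^ 73 = f2 ^ 73 = 81
byte 1: (e6 ^ b6) ^ 65 = 50 ^ 65 = 35
byte 2: (f5 ^ 29) ^ 72 = dc ^ 72 = ae
byte 3: (5d ^ a9) ^ 76 = f4 ^ 76 = 82
byte 4: (6f ^ ae) ^ 65 = c1 ^ 65 = a4
byte 5: (66 ^ 8a) ^ 72 = ec ^ 72 = 9e
byte 6: (48 ^ ac) ^ 20 = e4 ^ 20 = c4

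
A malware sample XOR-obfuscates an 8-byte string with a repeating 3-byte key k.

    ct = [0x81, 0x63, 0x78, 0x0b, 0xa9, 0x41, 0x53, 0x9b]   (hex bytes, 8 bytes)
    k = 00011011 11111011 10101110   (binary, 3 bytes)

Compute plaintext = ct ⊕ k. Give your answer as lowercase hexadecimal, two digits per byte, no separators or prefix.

The 3-byte key repeats, so the effective keystream is 1b fb ae 1b fb ae 1b fb.
byte 0: 81 ^ 1b = 9a
byte 1: 63 ^ fb = 98
byte 2: 78 ^ ae = d6
byte 3: 0b ^ 1b = 10
byte 4: a9 ^ fb = 52
byte 5: 41 ^ ae = ef
byte 6: 53 ^ 1b = 48
byte 7: 9b ^ fb = 60

9a98d61052ef4860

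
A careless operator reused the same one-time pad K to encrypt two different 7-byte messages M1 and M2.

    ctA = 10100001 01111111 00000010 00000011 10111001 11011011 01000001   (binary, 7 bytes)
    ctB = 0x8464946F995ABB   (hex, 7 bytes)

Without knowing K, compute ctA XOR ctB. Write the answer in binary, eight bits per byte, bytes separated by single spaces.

ctA ⊕ ctB = (M1 ⊕ K) ⊕ (M2 ⊕ K) = M1 ⊕ M2 — the shared key cancels under XOR.
byte 0: 161 ⊕ 132 =  37
byte 1: 127 ⊕ 100 =  27
byte 2:   2 ⊕ 148 = 150
byte 3:   3 ⊕ 111 = 108
byte 4: 185 ⊕ 153 =  32
byte 5: 219 ⊕  90 = 129
byte 6:  65 ⊕ 187 = 250

00100101 00011011 10010110 01101100 00100000 10000001 11111010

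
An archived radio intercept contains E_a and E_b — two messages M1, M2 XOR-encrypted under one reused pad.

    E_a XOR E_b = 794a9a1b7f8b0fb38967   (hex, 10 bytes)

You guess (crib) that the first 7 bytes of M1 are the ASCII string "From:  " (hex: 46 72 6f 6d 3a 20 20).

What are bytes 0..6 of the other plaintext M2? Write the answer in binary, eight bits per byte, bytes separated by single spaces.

Since E_a ⊕ E_b = M1 ⊕ M2, XORing with the guessed M1 bytes yields the corresponding M2 bytes: M2 = (E_a ⊕ E_b) ⊕ M1.
byte 0: 79 xor 46 = 3f
byte 1: 4a xor 72 = 38
byte 2: 9a xor 6f = f5
byte 3: 1b xor 6d = 76
byte 4: 7f xor 3a = 45
byte 5: 8b xor 20 = ab
byte 6: 0f xor 20 = 2f

00111111 00111000 11110101 01110110 01000101 10101011 00101111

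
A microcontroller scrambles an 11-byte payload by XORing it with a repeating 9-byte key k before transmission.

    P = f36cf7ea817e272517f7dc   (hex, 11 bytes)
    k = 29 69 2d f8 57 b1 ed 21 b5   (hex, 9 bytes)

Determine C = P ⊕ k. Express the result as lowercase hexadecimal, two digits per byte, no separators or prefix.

The 9-byte key repeats, so the effective keystream is 29 69 2d f8 57 b1 ed 21 b5 29 69.
byte 0: 243 XOR  41 = 218
byte 1: 108 XOR 105 =   5
byte 2: 247 XOR  45 = 218
byte 3: 234 XOR 248 =  18
byte 4: 129 XOR  87 = 214
byte 5: 126 XOR 177 = 207
byte 6:  39 XOR 237 = 202
byte 7:  37 XOR  33 =   4
byte 8:  23 XOR 181 = 162
byte 9: 247 XOR  41 = 222
byte 10: 220 XOR 105 = 181

da05da12d6cfca04a2deb5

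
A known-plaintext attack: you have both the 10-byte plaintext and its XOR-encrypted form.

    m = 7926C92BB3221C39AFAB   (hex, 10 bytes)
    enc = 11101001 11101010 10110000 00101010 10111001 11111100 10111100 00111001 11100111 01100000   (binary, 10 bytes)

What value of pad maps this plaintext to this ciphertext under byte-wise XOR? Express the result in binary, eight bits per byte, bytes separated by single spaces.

Since enc = m ⊕ pad, XORing both sides with m gives pad = m ⊕ enc.
121 ⊕ 233 = 144
 38 ⊕ 234 = 204
201 ⊕ 176 = 121
 43 ⊕  42 =   1
179 ⊕ 185 =  10
 34 ⊕ 252 = 222
 28 ⊕ 188 = 160
 57 ⊕  57 =   0
175 ⊕ 231 =  72
171 ⊕  96 = 203

10010000 11001100 01111001 00000001 00001010 11011110 10100000 00000000 01001000 11001011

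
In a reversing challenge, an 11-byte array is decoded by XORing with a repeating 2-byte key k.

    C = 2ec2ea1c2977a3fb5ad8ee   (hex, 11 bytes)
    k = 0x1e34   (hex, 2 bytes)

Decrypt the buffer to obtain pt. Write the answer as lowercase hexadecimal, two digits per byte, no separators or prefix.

The 2-byte key repeats, so the effective keystream is 1e 34 1e 34 1e 34 1e 34 1e 34 1e.
byte 0: 00101110 ^ 00011110 = 00110000
byte 1: 11000010 ^ 00110100 = 11110110
byte 2: 11101010 ^ 00011110 = 11110100
byte 3: 00011100 ^ 00110100 = 00101000
byte 4: 00101001 ^ 00011110 = 00110111
byte 5: 01110111 ^ 00110100 = 01000011
byte 6: 10100011 ^ 00011110 = 10111101
byte 7: 11111011 ^ 00110100 = 11001111
byte 8: 01011010 ^ 00011110 = 01000100
byte 9: 11011000 ^ 00110100 = 11101100
byte 10: 11101110 ^ 00011110 = 11110000

30f6f4283743bdcf44ecf0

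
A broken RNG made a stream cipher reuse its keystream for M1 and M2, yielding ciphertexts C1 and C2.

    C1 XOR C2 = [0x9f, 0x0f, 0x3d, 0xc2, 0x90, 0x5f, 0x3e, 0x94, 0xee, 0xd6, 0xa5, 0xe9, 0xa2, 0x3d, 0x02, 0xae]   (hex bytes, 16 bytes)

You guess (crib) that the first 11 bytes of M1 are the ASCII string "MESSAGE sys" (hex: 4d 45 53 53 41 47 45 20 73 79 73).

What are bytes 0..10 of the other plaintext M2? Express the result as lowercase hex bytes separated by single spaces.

Since C1 ⊕ C2 = M1 ⊕ M2, XORing with the guessed M1 bytes yields the corresponding M2 bytes: M2 = (C1 ⊕ C2) ⊕ M1.
byte 0: 10011111 xor 01001101 = 11010010
byte 1: 00001111 xor 01000101 = 01001010
byte 2: 00111101 xor 01010011 = 01101110
byte 3: 11000010 xor 01010011 = 10010001
byte 4: 10010000 xor 01000001 = 11010001
byte 5: 01011111 xor 01000111 = 00011000
byte 6: 00111110 xor 01000101 = 01111011
byte 7: 10010100 xor 00100000 = 10110100
byte 8: 11101110 xor 01110011 = 10011101
byte 9: 11010110 xor 01111001 = 10101111
byte 10: 10100101 xor 01110011 = 11010110

d2 4a 6e 91 d1 18 7b b4 9d af d6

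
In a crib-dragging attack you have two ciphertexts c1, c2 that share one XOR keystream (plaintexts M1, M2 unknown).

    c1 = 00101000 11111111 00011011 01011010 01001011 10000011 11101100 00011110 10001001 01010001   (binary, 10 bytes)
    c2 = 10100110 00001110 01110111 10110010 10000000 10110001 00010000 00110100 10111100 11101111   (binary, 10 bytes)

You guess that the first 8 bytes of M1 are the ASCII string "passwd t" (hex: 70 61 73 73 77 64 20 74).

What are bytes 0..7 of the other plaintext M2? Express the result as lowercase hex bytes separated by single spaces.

First, c1 ⊕ c2 = (M1 ⊕ K) ⊕ (M2 ⊕ K) = M1 ⊕ M2, so the key drops out. Then M2 = (M1 ⊕ M2) ⊕ M1 over the first 8 bytes.
byte 0: (28 xor a6) xor 70 = 8e xor 70 = fe
byte 1: (ff xor 0e) xor 61 = f1 xor 61 = 90
byte 2: (1b xor 77) xor 73 = 6c xor 73 = 1f
byte 3: (5a xor b2) xor 73 = e8 xor 73 = 9b
byte 4: (4b xor 80) xor 77 = cb xor 77 = bc
byte 5: (83 xor b1) xor 64 = 32 xor 64 = 56
byte 6: (ec xor 10) xor 20 = fc xor 20 = dc
byte 7: (1e xor 34) xor 74 = 2a xor 74 = 5e

fe 90 1f 9b bc 56 dc 5e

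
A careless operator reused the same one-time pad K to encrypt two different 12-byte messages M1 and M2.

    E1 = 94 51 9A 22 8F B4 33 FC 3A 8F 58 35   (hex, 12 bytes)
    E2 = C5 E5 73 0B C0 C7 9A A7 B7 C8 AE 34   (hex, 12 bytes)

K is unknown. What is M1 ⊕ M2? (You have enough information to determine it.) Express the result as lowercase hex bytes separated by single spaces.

E1 ⊕ E2 = (M1 ⊕ K) ⊕ (M2 ⊕ K) = M1 ⊕ M2 — the shared key cancels under XOR.
10010100 ^ 11000101 = 01010001
01010001 ^ 11100101 = 10110100
10011010 ^ 01110011 = 11101001
00100010 ^ 00001011 = 00101001
10001111 ^ 11000000 = 01001111
10110100 ^ 11000111 = 01110011
00110011 ^ 10011010 = 10101001
11111100 ^ 10100111 = 01011011
00111010 ^ 10110111 = 10001101
10001111 ^ 11001000 = 01000111
01011000 ^ 10101110 = 11110110
00110101 ^ 00110100 = 00000001

51 b4 e9 29 4f 73 a9 5b 8d 47 f6 01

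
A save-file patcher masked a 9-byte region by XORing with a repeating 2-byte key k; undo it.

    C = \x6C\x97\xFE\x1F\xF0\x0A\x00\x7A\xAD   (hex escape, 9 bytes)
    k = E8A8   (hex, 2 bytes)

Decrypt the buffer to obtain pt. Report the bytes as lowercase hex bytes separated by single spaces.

The 2-byte key repeats, so the effective keystream is e8 a8 e8 a8 e8 a8 e8 a8 e8.
byte 0: 6c xor e8 = 84
byte 1: 97 xor a8 = 3f
byte 2: fe xor e8 = 16
byte 3: 1f xor a8 = b7
byte 4: f0 xor e8 = 18
byte 5: 0a xor a8 = a2
byte 6: 00 xor e8 = e8
byte 7: 7a xor a8 = d2
byte 8: ad xor e8 = 45

84 3f 16 b7 18 a2 e8 d2 45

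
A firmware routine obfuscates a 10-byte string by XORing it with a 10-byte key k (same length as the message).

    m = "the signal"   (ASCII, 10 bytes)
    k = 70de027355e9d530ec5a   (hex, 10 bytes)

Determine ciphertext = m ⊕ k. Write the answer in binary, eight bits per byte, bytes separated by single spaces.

XOR is its own inverse, so applying the key byte-wise gives the result directly.
byte 0: 116 xor 112 =   4
byte 1: 104 xor 222 = 182
byte 2: 101 xor   2 = 103
byte 3:  32 xor 115 =  83
byte 4: 115 xor  85 =  38
byte 5: 105 xor 233 = 128
byte 6: 103 xor 213 = 178
byte 7: 110 xor  48 =  94
byte 8:  97 xor 236 = 141
byte 9: 108 xor  90 =  54

00000100 10110110 01100111 01010011 00100110 10000000 10110010 01011110 10001101 00110110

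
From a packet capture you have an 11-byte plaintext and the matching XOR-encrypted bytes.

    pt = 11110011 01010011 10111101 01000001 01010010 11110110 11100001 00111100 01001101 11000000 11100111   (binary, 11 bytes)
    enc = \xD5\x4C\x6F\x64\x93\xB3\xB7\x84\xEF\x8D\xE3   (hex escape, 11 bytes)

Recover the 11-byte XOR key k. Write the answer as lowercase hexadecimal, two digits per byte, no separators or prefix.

261fd225c14556b8a24d04

Since enc = pt ⊕ k, XORing both sides with pt gives k = pt ⊕ enc.
byte 0: f3 ^ d5 = 26
byte 1: 53 ^ 4c = 1f
byte 2: bd ^ 6f = d2
byte 3: 41 ^ 64 = 25
byte 4: 52 ^ 93 = c1
byte 5: f6 ^ b3 = 45
byte 6: e1 ^ b7 = 56
byte 7: 3c ^ 84 = b8
byte 8: 4d ^ ef = a2
byte 9: c0 ^ 8d = 4d
byte 10: e7 ^ e3 = 04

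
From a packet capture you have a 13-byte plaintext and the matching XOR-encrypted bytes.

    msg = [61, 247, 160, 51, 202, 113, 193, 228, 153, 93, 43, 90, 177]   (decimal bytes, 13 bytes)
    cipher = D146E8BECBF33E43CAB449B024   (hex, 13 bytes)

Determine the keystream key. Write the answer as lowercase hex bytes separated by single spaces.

ec b1 48 8d 01 82 ff a7 53 e9 62 ea 95

Since cipher = msg ⊕ key, XORing both sides with msg gives key = msg ⊕ cipher.
byte 0: 00111101 XOR 11010001 = 11101100
byte 1: 11110111 XOR 01000110 = 10110001
byte 2: 10100000 XOR 11101000 = 01001000
byte 3: 00110011 XOR 10111110 = 10001101
byte 4: 11001010 XOR 11001011 = 00000001
byte 5: 01110001 XOR 11110011 = 10000010
byte 6: 11000001 XOR 00111110 = 11111111
byte 7: 11100100 XOR 01000011 = 10100111
byte 8: 10011001 XOR 11001010 = 01010011
byte 9: 01011101 XOR 10110100 = 11101001
byte 10: 00101011 XOR 01001001 = 01100010
byte 11: 01011010 XOR 10110000 = 11101010
byte 12: 10110001 XOR 00100100 = 10010101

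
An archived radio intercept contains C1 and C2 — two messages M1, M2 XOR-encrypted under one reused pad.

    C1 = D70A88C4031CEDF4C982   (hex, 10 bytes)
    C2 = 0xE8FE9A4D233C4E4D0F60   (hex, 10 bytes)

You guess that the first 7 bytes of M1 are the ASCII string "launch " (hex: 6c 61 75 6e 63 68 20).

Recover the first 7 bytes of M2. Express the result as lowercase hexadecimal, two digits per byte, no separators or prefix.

First, C1 ⊕ C2 = (M1 ⊕ K) ⊕ (M2 ⊕ K) = M1 ⊕ M2, so the key drops out. Then M2 = (M1 ⊕ M2) ⊕ M1 over the first 7 bytes.
byte 0: (d7 xor e8) xor 6c = 3f xor 6c = 53
byte 1: (0a xor fe) xor 61 = f4 xor 61 = 95
byte 2: (88 xor 9a) xor 75 = 12 xor 75 = 67
byte 3: (c4 xor 4d) xor 6e = 89 xor 6e = e7
byte 4: (03 xor 23) xor 63 = 20 xor 63 = 43
byte 5: (1c xor 3c) xor 68 = 20 xor 68 = 48
byte 6: (ed xor 4e) xor 20 = a3 xor 20 = 83

539567e7434883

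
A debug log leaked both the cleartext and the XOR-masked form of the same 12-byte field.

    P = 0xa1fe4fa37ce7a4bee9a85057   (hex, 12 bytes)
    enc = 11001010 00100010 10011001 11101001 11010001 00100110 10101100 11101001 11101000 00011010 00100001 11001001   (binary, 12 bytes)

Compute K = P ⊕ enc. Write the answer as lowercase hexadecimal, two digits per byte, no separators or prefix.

Since enc = P ⊕ K, XORing both sides with P gives K = P ⊕ enc.
10100001 xor 11001010 = 01101011
11111110 xor 00100010 = 11011100
01001111 xor 10011001 = 11010110
10100011 xor 11101001 = 01001010
01111100 xor 11010001 = 10101101
11100111 xor 00100110 = 11000001
10100100 xor 10101100 = 00001000
10111110 xor 11101001 = 01010111
11101001 xor 11101000 = 00000001
10101000 xor 00011010 = 10110010
01010000 xor 00100001 = 01110001
01010111 xor 11001001 = 10011110

6bdcd64aadc1085701b2719e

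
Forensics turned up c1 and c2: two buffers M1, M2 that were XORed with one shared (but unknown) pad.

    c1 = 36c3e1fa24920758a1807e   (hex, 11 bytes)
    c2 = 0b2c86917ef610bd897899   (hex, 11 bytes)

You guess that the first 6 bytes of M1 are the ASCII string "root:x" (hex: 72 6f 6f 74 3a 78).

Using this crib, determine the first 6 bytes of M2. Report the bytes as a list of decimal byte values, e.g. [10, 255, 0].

[79, 128, 8, 31, 96, 28]

First, c1 ⊕ c2 = (M1 ⊕ K) ⊕ (M2 ⊕ K) = M1 ⊕ M2, so the key drops out. Then M2 = (M1 ⊕ M2) ⊕ M1 over the first 6 bytes.
byte 0: (36 XOR 0b) XOR 72 = 3d XOR 72 = 4f
byte 1: (c3 XOR 2c) XOR 6f = ef XOR 6f = 80
byte 2: (e1 XOR 86) XOR 6f = 67 XOR 6f = 08
byte 3: (fa XOR 91) XOR 74 = 6b XOR 74 = 1f
byte 4: (24 XOR 7e) XOR 3a = 5a XOR 3a = 60
byte 5: (92 XOR f6) XOR 78 = 64 XOR 78 = 1c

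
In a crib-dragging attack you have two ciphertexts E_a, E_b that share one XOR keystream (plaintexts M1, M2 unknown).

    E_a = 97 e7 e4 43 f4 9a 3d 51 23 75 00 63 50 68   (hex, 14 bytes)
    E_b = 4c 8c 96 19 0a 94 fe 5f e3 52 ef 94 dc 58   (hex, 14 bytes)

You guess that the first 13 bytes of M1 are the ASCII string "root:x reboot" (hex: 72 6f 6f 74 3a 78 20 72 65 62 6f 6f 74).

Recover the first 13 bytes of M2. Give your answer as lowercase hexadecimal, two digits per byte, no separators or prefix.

First, E_a ⊕ E_b = (M1 ⊕ K) ⊕ (M2 ⊕ K) = M1 ⊕ M2, so the key drops out. Then M2 = (M1 ⊕ M2) ⊕ M1 over the first 13 bytes.
byte 0: (97 XOR 4c) XOR 72 = db XOR 72 = a9
byte 1: (e7 XOR 8c) XOR 6f = 6b XOR 6f = 04
byte 2: (e4 XOR 96) XOR 6f = 72 XOR 6f = 1d
byte 3: (43 XOR 19) XOR 74 = 5a XOR 74 = 2e
byte 4: (f4 XOR 0a) XOR 3a = fe XOR 3a = c4
byte 5: (9a XOR 94) XOR 78 = 0e XOR 78 = 76
byte 6: (3d XOR fe) XOR 20 = c3 XOR 20 = e3
byte 7: (51 XOR 5f) XOR 72 = 0e XOR 72 = 7c
byte 8: (23 XOR e3) XOR 65 = c0 XOR 65 = a5
byte 9: (75 XOR 52) XOR 62 = 27 XOR 62 = 45
byte 10: (00 XOR ef) XOR 6f = ef XOR 6f = 80
byte 11: (63 XOR 94) XOR 6f = f7 XOR 6f = 98
byte 12: (50 XOR dc) XOR 74 = 8c XOR 74 = f8

a9041d2ec476e37ca5458098f8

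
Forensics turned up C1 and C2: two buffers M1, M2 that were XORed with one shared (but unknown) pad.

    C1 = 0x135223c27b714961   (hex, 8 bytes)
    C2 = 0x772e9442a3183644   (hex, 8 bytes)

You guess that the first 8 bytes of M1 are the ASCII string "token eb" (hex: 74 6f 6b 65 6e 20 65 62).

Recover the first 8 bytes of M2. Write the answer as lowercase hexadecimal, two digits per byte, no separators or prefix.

1013dce5b6491a47

First, C1 ⊕ C2 = (M1 ⊕ K) ⊕ (M2 ⊕ K) = M1 ⊕ M2, so the key drops out. Then M2 = (M1 ⊕ M2) ⊕ M1 over the first 8 bytes.
byte 0: (13 ^ 77) ^ 74 = 64 ^ 74 = 10
byte 1: (52 ^ 2e) ^ 6f = 7c ^ 6f = 13
byte 2: (23 ^ 94) ^ 6b = b7 ^ 6b = dc
byte 3: (c2 ^ 42) ^ 65 = 80 ^ 65 = e5
byte 4: (7b ^ a3) ^ 6e = d8 ^ 6e = b6
byte 5: (71 ^ 18) ^ 20 = 69 ^ 20 = 49
byte 6: (49 ^ 36) ^ 65 = 7f ^ 65 = 1a
byte 7: (61 ^ 44) ^ 62 = 25 ^ 62 = 47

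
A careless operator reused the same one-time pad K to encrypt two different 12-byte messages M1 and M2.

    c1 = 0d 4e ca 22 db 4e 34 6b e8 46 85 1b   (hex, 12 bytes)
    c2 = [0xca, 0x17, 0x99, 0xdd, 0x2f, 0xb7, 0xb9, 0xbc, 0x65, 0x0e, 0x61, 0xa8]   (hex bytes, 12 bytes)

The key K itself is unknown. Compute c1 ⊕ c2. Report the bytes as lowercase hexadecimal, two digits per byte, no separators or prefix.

c1 ⊕ c2 = (M1 ⊕ K) ⊕ (M2 ⊕ K) = M1 ⊕ M2 — the shared key cancels under XOR.
byte 0:  13 xor 202 = 199
byte 1:  78 xor  23 =  89
byte 2: 202 xor 153 =  83
byte 3:  34 xor 221 = 255
byte 4: 219 xor  47 = 244
byte 5:  78 xor 183 = 249
byte 6:  52 xor 185 = 141
byte 7: 107 xor 188 = 215
byte 8: 232 xor 101 = 141
byte 9:  70 xor  14 =  72
byte 10: 133 xor  97 = 228
byte 11:  27 xor 168 = 179

c75953fff4f98dd78d48e4b3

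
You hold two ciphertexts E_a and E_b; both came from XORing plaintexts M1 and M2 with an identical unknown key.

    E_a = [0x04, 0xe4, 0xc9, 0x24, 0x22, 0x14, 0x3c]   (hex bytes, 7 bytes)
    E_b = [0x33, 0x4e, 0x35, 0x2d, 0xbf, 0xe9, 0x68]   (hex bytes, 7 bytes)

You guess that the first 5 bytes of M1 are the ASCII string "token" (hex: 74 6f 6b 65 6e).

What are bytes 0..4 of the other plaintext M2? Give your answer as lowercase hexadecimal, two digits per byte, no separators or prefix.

First, E_a ⊕ E_b = (M1 ⊕ K) ⊕ (M2 ⊕ K) = M1 ⊕ M2, so the key drops out. Then M2 = (M1 ⊕ M2) ⊕ M1 over the first 5 bytes.
byte 0: (04 ⊕ 33) ⊕ 74 = 37 ⊕ 74 = 43
byte 1: (e4 ⊕ 4e) ⊕ 6f = aa ⊕ 6f = c5
byte 2: (c9 ⊕ 35) ⊕ 6b = fc ⊕ 6b = 97
byte 3: (24 ⊕ 2d) ⊕ 65 = 09 ⊕ 65 = 6c
byte 4: (22 ⊕ bf) ⊕ 6e = 9d ⊕ 6e = f3

43c5976cf3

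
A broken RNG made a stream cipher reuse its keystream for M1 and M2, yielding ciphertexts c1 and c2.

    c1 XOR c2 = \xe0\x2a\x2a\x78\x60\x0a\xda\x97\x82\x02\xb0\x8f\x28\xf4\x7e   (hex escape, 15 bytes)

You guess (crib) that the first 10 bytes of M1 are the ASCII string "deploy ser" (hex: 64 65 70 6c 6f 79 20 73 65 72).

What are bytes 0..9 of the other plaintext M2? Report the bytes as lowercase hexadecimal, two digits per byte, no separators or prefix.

844f5a140f73fae4e770

Since c1 ⊕ c2 = M1 ⊕ M2, XORing with the guessed M1 bytes yields the corresponding M2 bytes: M2 = (c1 ⊕ c2) ⊕ M1.
e0 ⊕ 64 = 84
2a ⊕ 65 = 4f
2a ⊕ 70 = 5a
78 ⊕ 6c = 14
60 ⊕ 6f = 0f
0a ⊕ 79 = 73
da ⊕ 20 = fa
97 ⊕ 73 = e4
82 ⊕ 65 = e7
02 ⊕ 72 = 70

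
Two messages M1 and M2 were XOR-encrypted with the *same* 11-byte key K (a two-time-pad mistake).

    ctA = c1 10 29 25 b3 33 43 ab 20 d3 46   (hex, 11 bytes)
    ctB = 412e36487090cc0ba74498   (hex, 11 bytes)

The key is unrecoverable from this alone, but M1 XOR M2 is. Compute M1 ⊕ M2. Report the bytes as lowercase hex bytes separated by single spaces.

80 3e 1f 6d c3 a3 8f a0 87 97 de

ctA ⊕ ctB = (M1 ⊕ K) ⊕ (M2 ⊕ K) = M1 ⊕ M2 — the shared key cancels under XOR.
byte 0: c1 ^ 41 = 80
byte 1: 10 ^ 2e = 3e
byte 2: 29 ^ 36 = 1f
byte 3: 25 ^ 48 = 6d
byte 4: b3 ^ 70 = c3
byte 5: 33 ^ 90 = a3
byte 6: 43 ^ cc = 8f
byte 7: ab ^ 0b = a0
byte 8: 20 ^ a7 = 87
byte 9: d3 ^ 44 = 97
byte 10: 46 ^ 98 = de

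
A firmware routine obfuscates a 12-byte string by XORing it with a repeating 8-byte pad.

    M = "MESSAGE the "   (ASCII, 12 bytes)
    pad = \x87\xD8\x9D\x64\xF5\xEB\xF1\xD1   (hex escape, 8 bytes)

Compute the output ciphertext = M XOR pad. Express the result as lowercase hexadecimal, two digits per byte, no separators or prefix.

ca9dce37b4acb4f1f3b0f844

The 8-byte key repeats, so the effective keystream is 87 d8 9d 64 f5 eb f1 d1 87 d8 9d 64.
byte 0:  77 ⊕ 135 = 202
byte 1:  69 ⊕ 216 = 157
byte 2:  83 ⊕ 157 = 206
byte 3:  83 ⊕ 100 =  55
byte 4:  65 ⊕ 245 = 180
byte 5:  71 ⊕ 235 = 172
byte 6:  69 ⊕ 241 = 180
byte 7:  32 ⊕ 209 = 241
byte 8: 116 ⊕ 135 = 243
byte 9: 104 ⊕ 216 = 176
byte 10: 101 ⊕ 157 = 248
byte 11:  32 ⊕ 100 =  68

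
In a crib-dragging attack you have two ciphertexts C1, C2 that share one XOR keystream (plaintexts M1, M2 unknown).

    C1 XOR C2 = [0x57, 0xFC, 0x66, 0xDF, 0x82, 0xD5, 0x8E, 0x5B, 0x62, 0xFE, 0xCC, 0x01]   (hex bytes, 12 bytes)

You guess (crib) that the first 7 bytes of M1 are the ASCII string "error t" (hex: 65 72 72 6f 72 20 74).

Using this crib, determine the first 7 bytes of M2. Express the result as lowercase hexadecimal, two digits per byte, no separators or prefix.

Since C1 ⊕ C2 = M1 ⊕ M2, XORing with the guessed M1 bytes yields the corresponding M2 bytes: M2 = (C1 ⊕ C2) ⊕ M1.
byte 0: 57 ⊕ 65 = 32
byte 1: fc ⊕ 72 = 8e
byte 2: 66 ⊕ 72 = 14
byte 3: df ⊕ 6f = b0
byte 4: 82 ⊕ 72 = f0
byte 5: d5 ⊕ 20 = f5
byte 6: 8e ⊕ 74 = fa

328e14b0f0f5fa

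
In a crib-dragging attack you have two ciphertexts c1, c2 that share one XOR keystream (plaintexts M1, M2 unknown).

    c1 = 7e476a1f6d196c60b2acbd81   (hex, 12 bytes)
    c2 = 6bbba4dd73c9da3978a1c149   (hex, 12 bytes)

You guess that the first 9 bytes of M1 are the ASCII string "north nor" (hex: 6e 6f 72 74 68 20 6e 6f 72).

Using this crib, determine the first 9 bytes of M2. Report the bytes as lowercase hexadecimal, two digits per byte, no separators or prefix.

7b93bcb676f0d836b8

First, c1 ⊕ c2 = (M1 ⊕ K) ⊕ (M2 ⊕ K) = M1 ⊕ M2, so the key drops out. Then M2 = (M1 ⊕ M2) ⊕ M1 over the first 9 bytes.
byte 0: (7e xor 6b) xor 6e = 15 xor 6e = 7b
byte 1: (47 xor bb) xor 6f = fc xor 6f = 93
byte 2: (6a xor a4) xor 72 = ce xor 72 = bc
byte 3: (1f xor dd) xor 74 = c2 xor 74 = b6
byte 4: (6d xor 73) xor 68 = 1e xor 68 = 76
byte 5: (19 xor c9) xor 20 = d0 xor 20 = f0
byte 6: (6c xor da) xor 6e = b6 xor 6e = d8
byte 7: (60 xor 39) xor 6f = 59 xor 6f = 36
byte 8: (b2 xor 78) xor 72 = ca xor 72 = b8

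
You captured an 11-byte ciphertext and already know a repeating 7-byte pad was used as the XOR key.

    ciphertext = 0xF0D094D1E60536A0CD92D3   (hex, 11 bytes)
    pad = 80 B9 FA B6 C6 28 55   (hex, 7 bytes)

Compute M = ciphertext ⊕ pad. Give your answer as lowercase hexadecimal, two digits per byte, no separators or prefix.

The 7-byte key repeats, so the effective keystream is 80 b9 fa b6 c6 28 55 80 b9 fa b6.
byte 0: f0 ^ 80 = 70
byte 1: d0 ^ b9 = 69
byte 2: 94 ^ fa = 6e
byte 3: d1 ^ b6 = 67
byte 4: e6 ^ c6 = 20
byte 5: 05 ^ 28 = 2d
byte 6: 36 ^ 55 = 63
byte 7: a0 ^ 80 = 20
byte 8: cd ^ b9 = 74
byte 9: 92 ^ fa = 68
byte 10: d3 ^ b6 = 65

70696e67202d6320746865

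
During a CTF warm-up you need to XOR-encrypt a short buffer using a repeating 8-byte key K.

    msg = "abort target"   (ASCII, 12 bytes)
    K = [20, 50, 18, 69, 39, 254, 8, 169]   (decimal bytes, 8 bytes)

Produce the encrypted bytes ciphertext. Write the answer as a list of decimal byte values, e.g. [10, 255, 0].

[117, 80, 125, 55, 83, 222, 124, 200, 102, 85, 119, 49]

The 8-byte key repeats, so the effective keystream is 14 32 12 45 27 fe 08 a9 14 32 12 45.
byte 0: 61 ^ 14 = 75
byte 1: 62 ^ 32 = 50
byte 2: 6f ^ 12 = 7d
byte 3: 72 ^ 45 = 37
byte 4: 74 ^ 27 = 53
byte 5: 20 ^ fe = de
byte 6: 74 ^ 08 = 7c
byte 7: 61 ^ a9 = c8
byte 8: 72 ^ 14 = 66
byte 9: 67 ^ 32 = 55
byte 10: 65 ^ 12 = 77
byte 11: 74 ^ 45 = 31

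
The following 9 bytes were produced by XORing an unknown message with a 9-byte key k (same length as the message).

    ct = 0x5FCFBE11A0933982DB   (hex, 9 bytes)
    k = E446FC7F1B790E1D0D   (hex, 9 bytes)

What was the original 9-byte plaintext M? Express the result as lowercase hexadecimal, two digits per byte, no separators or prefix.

byte 0: 01011111 XOR 11100100 = 10111011
byte 1: 11001111 XOR 01000110 = 10001001
byte 2: 10111110 XOR 11111100 = 01000010
byte 3: 00010001 XOR 01111111 = 01101110
byte 4: 10100000 XOR 00011011 = 10111011
byte 5: 10010011 XOR 01111001 = 11101010
byte 6: 00111001 XOR 00001110 = 00110111
byte 7: 10000010 XOR 00011101 = 10011111
byte 8: 11011011 XOR 00001101 = 11010110

bb89426ebbea379fd6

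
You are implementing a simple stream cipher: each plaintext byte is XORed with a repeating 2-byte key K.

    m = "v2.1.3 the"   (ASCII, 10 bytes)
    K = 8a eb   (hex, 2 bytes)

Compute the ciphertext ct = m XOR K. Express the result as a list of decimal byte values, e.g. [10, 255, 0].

The 2-byte key repeats, so the effective keystream is 8a eb 8a eb 8a eb 8a eb 8a eb.
byte 0: 76 ⊕ 8a = fc
byte 1: 32 ⊕ eb = d9
byte 2: 2e ⊕ 8a = a4
byte 3: 31 ⊕ eb = da
byte 4: 2e ⊕ 8a = a4
byte 5: 33 ⊕ eb = d8
byte 6: 20 ⊕ 8a = aa
byte 7: 74 ⊕ eb = 9f
byte 8: 68 ⊕ 8a = e2
byte 9: 65 ⊕ eb = 8e

[252, 217, 164, 218, 164, 216, 170, 159, 226, 142]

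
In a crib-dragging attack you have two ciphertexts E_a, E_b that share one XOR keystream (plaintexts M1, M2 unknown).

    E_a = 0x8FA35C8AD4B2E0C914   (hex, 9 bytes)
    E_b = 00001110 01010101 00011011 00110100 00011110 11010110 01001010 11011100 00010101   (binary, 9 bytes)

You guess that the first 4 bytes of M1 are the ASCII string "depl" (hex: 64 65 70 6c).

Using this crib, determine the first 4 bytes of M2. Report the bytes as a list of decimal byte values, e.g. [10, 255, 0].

First, E_a ⊕ E_b = (M1 ⊕ K) ⊕ (M2 ⊕ K) = M1 ⊕ M2, so the key drops out. Then M2 = (M1 ⊕ M2) ⊕ M1 over the first 4 bytes.
byte 0: (8f xor 0e) xor 64 = 81 xor 64 = e5
byte 1: (a3 xor 55) xor 65 = f6 xor 65 = 93
byte 2: (5c xor 1b) xor 70 = 47 xor 70 = 37
byte 3: (8a xor 34) xor 6c = be xor 6c = d2

[229, 147, 55, 210]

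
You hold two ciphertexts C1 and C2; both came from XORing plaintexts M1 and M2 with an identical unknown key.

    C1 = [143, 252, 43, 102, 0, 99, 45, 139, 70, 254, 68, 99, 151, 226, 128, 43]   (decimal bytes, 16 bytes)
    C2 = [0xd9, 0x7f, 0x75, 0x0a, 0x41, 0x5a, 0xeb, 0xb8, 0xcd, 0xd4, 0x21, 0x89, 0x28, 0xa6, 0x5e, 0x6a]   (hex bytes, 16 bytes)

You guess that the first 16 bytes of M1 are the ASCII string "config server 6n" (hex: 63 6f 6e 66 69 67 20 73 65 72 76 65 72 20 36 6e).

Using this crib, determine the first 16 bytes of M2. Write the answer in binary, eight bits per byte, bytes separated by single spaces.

00110101 11101100 00110000 00001010 00101000 01011110 11100110 01000000 11101110 01011000 00010011 10001111 11001101 01100100 11101000 00101111

First, C1 ⊕ C2 = (M1 ⊕ K) ⊕ (M2 ⊕ K) = M1 ⊕ M2, so the key drops out. Then M2 = (M1 ⊕ M2) ⊕ M1 over the first 16 bytes.
byte 0: (8f ^ d9) ^ 63 = 56 ^ 63 = 35
byte 1: (fc ^ 7f) ^ 6f = 83 ^ 6f = ec
byte 2: (2b ^ 75) ^ 6e = 5e ^ 6e = 30
byte 3: (66 ^ 0a) ^ 66 = 6c ^ 66 = 0a
byte 4: (00 ^ 41) ^ 69 = 41 ^ 69 = 28
byte 5: (63 ^ 5a) ^ 67 = 39 ^ 67 = 5e
byte 6: (2d ^ eb) ^ 20 = c6 ^ 20 = e6
byte 7: (8b ^ b8) ^ 73 = 33 ^ 73 = 40
byte 8: (46 ^ cd) ^ 65 = 8b ^ 65 = ee
byte 9: (fe ^ d4) ^ 72 = 2a ^ 72 = 58
byte 10: (44 ^ 21) ^ 76 = 65 ^ 76 = 13
byte 11: (63 ^ 89) ^ 65 = ea ^ 65 = 8f
byte 12: (97 ^ 28) ^ 72 = bf ^ 72 = cd
byte 13: (e2 ^ a6) ^ 20 = 44 ^ 20 = 64
byte 14: (80 ^ 5e) ^ 36 = de ^ 36 = e8
byte 15: (2b ^ 6a) ^ 6e = 41 ^ 6e = 2f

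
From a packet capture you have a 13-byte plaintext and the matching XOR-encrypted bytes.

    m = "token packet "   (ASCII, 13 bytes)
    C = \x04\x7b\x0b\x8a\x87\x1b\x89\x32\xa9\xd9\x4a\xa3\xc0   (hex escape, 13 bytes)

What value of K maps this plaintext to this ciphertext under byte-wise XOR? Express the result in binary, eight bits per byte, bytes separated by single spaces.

01110000 00010100 01100000 11101111 11101001 00111011 11111001 01010011 11001010 10110010 00101111 11010111 11100000

Since C = m ⊕ K, XORing both sides with m gives K = m ⊕ C.
byte 0: 01110100 ⊕ 00000100 = 01110000
byte 1: 01101111 ⊕ 01111011 = 00010100
byte 2: 01101011 ⊕ 00001011 = 01100000
byte 3: 01100101 ⊕ 10001010 = 11101111
byte 4: 01101110 ⊕ 10000111 = 11101001
byte 5: 00100000 ⊕ 00011011 = 00111011
byte 6: 01110000 ⊕ 10001001 = 11111001
byte 7: 01100001 ⊕ 00110010 = 01010011
byte 8: 01100011 ⊕ 10101001 = 11001010
byte 9: 01101011 ⊕ 11011001 = 10110010
byte 10: 01100101 ⊕ 01001010 = 00101111
byte 11: 01110100 ⊕ 10100011 = 11010111
byte 12: 00100000 ⊕ 11000000 = 11100000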